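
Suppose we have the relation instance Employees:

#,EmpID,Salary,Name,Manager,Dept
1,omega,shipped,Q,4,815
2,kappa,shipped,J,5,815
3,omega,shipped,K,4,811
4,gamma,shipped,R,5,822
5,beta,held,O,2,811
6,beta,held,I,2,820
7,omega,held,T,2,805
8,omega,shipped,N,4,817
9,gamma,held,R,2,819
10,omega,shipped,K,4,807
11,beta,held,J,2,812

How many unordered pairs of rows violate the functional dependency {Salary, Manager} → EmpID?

8

(Salary=shipped, Manager=4): all 4 rows agree on EmpID — 0 pairs.
(Salary=shipped, Manager=5): violating pairs (2,4) — 1 pair.
(Salary=held, Manager=2): violating pairs (5,7), (5,9), (6,7), (6,9), (7,9), (7,11), (9,11) — 7 pairs.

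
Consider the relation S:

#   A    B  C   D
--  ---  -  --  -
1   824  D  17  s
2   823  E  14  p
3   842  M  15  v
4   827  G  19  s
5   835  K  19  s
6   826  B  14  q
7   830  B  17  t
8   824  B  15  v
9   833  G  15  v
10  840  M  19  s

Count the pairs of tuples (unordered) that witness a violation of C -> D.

C=17: violating pairs (1,7) — 1 pair.
C=14: violating pairs (2,6) — 1 pair.
C=15: all 3 rows agree on D — 0 pairs.
C=19: all 3 rows agree on D — 0 pairs.

2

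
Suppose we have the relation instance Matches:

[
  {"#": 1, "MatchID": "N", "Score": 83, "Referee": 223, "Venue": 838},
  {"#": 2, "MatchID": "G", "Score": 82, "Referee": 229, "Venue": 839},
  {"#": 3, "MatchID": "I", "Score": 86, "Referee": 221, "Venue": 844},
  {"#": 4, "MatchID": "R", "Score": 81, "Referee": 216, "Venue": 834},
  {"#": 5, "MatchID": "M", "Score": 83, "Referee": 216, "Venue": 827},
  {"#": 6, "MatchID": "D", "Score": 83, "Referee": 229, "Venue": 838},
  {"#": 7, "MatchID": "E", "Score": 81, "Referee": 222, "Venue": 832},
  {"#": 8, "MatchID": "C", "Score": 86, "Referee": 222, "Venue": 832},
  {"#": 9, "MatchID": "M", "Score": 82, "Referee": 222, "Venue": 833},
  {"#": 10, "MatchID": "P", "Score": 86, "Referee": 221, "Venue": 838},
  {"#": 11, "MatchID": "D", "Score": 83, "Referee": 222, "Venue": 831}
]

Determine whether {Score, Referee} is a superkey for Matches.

No

Rows 3 and 10 have the same {Score, Referee} value (Score=86, Referee=221) but are distinct tuples, so {Score, Referee} does not determine every attribute — not a superkey.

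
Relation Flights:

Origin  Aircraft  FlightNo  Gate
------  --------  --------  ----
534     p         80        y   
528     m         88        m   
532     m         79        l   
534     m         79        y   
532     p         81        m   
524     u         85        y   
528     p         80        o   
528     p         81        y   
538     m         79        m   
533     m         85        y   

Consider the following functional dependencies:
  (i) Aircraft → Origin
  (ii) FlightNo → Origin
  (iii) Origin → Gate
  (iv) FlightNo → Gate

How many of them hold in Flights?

(i) Aircraft → Origin: Aircraft=p: 4 rows → Origin takes values {534, 532, 528} — violation; Aircraft=m: 5 rows → Origin takes values {528, 532, 534, 538, 533} — violation — fails.
(ii) FlightNo → Origin: FlightNo=80: 2 rows → Origin takes values {534, 528} — violation; FlightNo=79: 3 rows → Origin takes values {532, 534, 538} — violation; FlightNo=81: 2 rows → Origin takes values {532, 528} — violation; FlightNo=85: 2 rows → Origin takes values {524, 533} — violation — fails.
(iii) Origin → Gate: Origin=528: 3 rows → Gate takes values {m, o, y} — violation; Origin=532: 2 rows → Gate takes values {l, m} — violation — fails.
(iv) FlightNo → Gate: FlightNo=80: 2 rows → Gate takes values {y, o} — violation; FlightNo=79: 3 rows → Gate takes values {l, y, m} — violation; FlightNo=81: 2 rows → Gate takes values {m, y} — violation — fails.
None of the 4 dependencies hold.

0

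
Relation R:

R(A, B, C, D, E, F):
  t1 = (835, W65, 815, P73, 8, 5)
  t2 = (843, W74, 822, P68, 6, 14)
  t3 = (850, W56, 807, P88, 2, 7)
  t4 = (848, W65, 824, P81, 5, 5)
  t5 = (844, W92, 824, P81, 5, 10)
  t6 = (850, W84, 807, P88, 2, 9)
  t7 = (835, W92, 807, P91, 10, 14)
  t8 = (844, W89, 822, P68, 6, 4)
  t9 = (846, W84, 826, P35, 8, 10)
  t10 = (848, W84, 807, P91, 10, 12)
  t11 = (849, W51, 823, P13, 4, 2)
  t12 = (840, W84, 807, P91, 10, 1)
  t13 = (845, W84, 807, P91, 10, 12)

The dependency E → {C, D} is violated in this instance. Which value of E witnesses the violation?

E=8: rows 1, 9 → {C,D} takes values {(815, P73), (826, P35)} — violation
E=6: rows 2, 8 → {C,D} = (822, P68), (822, P68) ✓
E=2: rows 3, 6 → {C,D} = (807, P88), (807, P88) ✓
E=5: rows 4, 5 → {C,D} = (824, P81), (824, P81) ✓
E=10: rows 7, 10, 12, 13 → {C,D} = (807, P91), (807, P91), (807, P91), (807, P91) ✓
E=4: row 11 → {C,D} = (823, P13) ✓
The only E value with inconsistent RHS is E=8.

8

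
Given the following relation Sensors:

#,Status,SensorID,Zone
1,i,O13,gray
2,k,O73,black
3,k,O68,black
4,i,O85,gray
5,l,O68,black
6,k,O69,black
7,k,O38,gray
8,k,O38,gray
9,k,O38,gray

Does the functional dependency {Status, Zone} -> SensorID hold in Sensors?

No

(Status=i, Zone=gray): rows 1, 4 → SensorID takes values {O13, O85} — violation
(Status=k, Zone=black): rows 2, 3, 6 → SensorID takes values {O73, O68, O69} — violation
(Status=l, Zone=black): row 5 → SensorID = O68 ✓
(Status=k, Zone=gray): rows 7, 8, 9 → SensorID = O38, O38, O38 ✓
Two rows agree on {Status, Zone} but differ on SensorID, so {Status, Zone} -> SensorID does not hold.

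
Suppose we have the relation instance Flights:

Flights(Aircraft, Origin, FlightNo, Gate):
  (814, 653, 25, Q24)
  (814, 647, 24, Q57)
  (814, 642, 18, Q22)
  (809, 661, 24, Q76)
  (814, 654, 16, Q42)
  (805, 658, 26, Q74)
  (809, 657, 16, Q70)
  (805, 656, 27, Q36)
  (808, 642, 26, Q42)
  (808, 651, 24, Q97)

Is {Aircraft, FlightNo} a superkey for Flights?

All 10 rows have distinct {Aircraft, FlightNo} values, so {Aircraft, FlightNo} → (all attributes) holds and {Aircraft, FlightNo} is a superkey.

Yes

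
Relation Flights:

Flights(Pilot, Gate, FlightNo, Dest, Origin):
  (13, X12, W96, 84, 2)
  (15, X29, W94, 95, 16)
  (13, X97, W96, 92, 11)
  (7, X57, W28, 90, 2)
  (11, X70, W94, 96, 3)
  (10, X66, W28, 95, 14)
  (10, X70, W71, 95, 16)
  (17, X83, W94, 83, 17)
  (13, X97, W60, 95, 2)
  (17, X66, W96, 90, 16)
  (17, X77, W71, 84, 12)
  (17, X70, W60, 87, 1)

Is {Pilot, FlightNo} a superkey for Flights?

No

Two distinct rows share (Pilot=13, FlightNo=W96), so {Pilot, FlightNo} does not determine every attribute — not a superkey.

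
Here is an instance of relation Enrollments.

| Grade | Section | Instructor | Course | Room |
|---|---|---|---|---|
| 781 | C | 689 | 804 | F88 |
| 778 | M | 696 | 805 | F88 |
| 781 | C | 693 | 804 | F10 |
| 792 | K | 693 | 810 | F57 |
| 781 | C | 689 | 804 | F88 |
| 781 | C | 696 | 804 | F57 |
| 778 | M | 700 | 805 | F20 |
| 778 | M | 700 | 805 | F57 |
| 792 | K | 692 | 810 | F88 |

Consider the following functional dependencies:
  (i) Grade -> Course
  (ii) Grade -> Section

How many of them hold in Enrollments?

2

(i) Grade -> Course: every LHS value maps to a single RHS value — holds.
(ii) Grade -> Section: every LHS value maps to a single RHS value — holds.
2 of the 2 dependencies hold.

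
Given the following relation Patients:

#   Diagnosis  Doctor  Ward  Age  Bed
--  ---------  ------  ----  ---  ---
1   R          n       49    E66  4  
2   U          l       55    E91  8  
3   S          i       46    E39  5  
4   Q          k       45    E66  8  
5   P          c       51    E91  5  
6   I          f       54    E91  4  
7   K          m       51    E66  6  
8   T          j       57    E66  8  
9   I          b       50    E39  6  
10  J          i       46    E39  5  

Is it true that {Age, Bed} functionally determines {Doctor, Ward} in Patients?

No

(Age=E66, Bed=4): row 1 → {Doctor,Ward} = (n, 49) ✓
(Age=E91, Bed=8): row 2 → {Doctor,Ward} = (l, 55) ✓
(Age=E39, Bed=5): rows 3, 10 → {Doctor,Ward} = (i, 46), (i, 46) ✓
(Age=E66, Bed=8): rows 4, 8 → {Doctor,Ward} takes values {(k, 45), (j, 57)} — violation
(Age=E91, Bed=5): row 5 → {Doctor,Ward} = (c, 51) ✓
(Age=E91, Bed=4): row 6 → {Doctor,Ward} = (f, 54) ✓
(Age=E66, Bed=6): row 7 → {Doctor,Ward} = (m, 51) ✓
(Age=E39, Bed=6): row 9 → {Doctor,Ward} = (b, 50) ✓
Two rows agree on {Age, Bed} but differ on {Doctor, Ward}, so {Age, Bed} -> {Doctor, Ward} does not hold.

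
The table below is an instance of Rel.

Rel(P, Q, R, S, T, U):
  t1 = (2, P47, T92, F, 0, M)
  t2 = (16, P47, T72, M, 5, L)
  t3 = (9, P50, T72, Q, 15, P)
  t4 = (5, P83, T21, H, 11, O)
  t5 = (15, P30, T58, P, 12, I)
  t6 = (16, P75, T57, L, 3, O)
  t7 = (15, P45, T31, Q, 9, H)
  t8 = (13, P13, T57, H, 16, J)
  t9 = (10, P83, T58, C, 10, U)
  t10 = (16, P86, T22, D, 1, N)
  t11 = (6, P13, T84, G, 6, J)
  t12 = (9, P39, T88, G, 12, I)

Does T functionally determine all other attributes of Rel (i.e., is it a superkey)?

Rows 5 and 12 have the same T value T=12 but are distinct tuples, so T does not determine every attribute — not a superkey.

No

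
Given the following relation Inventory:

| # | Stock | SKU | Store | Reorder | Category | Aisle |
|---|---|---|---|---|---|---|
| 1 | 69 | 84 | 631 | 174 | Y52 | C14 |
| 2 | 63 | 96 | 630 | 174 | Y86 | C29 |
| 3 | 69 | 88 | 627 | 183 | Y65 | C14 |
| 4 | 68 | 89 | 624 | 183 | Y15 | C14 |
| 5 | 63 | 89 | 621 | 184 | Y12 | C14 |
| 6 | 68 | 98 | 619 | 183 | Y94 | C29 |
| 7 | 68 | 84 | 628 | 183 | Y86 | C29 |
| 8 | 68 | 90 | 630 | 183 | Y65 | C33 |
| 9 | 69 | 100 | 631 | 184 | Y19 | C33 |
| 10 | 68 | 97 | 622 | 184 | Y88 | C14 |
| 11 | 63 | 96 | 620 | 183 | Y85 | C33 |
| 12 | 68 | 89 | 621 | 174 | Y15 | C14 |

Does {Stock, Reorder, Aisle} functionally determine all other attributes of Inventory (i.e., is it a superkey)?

Rows 6 and 7 have the same {Stock, Reorder, Aisle} value (Stock=68, Reorder=183, Aisle=C29) but are distinct tuples, so {Stock, Reorder, Aisle} does not determine every attribute — not a superkey.

No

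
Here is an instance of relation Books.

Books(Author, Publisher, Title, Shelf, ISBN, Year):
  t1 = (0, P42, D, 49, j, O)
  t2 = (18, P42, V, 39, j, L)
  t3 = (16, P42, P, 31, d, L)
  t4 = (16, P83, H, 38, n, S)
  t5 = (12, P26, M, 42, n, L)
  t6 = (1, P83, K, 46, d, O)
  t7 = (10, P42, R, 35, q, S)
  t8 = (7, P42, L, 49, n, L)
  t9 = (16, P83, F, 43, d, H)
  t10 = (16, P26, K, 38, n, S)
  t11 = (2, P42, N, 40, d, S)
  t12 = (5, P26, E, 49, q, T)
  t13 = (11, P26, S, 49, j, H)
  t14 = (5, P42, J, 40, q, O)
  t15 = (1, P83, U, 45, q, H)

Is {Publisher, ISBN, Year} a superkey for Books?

Yes

All 15 rows have distinct {Publisher, ISBN, Year} values, so {Publisher, ISBN, Year} → (all attributes) holds and {Publisher, ISBN, Year} is a superkey.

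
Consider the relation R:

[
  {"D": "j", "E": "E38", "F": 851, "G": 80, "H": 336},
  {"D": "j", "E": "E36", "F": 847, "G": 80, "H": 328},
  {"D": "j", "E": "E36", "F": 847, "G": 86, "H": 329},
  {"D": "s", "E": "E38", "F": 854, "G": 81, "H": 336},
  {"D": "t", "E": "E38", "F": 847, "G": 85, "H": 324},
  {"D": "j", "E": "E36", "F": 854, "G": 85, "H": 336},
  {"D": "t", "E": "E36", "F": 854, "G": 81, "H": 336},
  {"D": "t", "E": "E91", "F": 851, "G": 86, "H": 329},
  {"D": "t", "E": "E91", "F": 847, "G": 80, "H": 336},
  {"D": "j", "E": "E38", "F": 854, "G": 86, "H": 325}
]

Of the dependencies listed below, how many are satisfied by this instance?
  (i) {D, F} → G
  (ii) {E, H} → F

(i) {D, F} → G: (D=j, F=847): 2 rows → G takes values {80, 86} — violation; (D=t, F=847): 2 rows → G takes values {85, 80} — violation; (D=j, F=854): 2 rows → G takes values {85, 86} — violation — fails.
(ii) {E, H} → F: (E=E38, H=336): 2 rows → F takes values {851, 854} — violation — fails.
None of the 2 dependencies hold.

0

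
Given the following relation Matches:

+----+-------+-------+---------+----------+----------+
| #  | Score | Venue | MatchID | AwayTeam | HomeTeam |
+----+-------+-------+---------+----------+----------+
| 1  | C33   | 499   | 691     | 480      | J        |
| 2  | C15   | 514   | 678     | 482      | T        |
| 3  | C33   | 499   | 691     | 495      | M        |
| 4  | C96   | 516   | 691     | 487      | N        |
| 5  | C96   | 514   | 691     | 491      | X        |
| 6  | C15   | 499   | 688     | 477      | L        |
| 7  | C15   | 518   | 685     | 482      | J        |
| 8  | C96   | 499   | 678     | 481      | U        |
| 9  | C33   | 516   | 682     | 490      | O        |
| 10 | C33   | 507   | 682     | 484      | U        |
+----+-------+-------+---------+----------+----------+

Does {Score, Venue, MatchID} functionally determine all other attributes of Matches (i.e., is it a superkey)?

Rows 1 and 3 have the same {Score, Venue, MatchID} value (Score=C33, Venue=499, MatchID=691) but are distinct tuples, so {Score, Venue, MatchID} does not determine every attribute — not a superkey.

No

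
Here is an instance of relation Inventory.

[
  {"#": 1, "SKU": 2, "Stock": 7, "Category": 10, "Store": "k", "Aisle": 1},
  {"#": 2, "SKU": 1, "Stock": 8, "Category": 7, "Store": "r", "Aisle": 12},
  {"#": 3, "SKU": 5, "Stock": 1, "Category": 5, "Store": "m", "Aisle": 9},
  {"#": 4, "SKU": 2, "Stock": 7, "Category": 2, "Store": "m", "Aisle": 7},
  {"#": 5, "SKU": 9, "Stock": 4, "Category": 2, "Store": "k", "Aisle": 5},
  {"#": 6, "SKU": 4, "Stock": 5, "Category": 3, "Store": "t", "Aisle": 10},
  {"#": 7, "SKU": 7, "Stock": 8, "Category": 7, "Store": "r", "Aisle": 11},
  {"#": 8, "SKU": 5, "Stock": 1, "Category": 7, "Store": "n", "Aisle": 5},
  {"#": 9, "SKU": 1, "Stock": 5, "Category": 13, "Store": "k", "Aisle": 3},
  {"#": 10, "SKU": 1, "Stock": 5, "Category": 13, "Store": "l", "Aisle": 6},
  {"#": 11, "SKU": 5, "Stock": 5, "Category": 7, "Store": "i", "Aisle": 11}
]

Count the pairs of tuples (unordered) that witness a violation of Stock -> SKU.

Stock=7: all 2 rows agree on SKU — 0 pairs.
Stock=8: violating pairs (2,7) — 1 pair.
Stock=1: all 2 rows agree on SKU — 0 pairs.
Stock=5: violating pairs (6,9), (6,10), (6,11), (9,11), (10,11) — 5 pairs.

6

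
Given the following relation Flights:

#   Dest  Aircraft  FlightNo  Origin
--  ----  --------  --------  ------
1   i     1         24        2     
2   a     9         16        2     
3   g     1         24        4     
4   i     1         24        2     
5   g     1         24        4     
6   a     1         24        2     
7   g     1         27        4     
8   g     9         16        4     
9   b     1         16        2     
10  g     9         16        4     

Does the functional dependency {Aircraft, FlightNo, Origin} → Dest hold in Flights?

(Aircraft=1, FlightNo=24, Origin=2): rows 1, 4, 6 → Dest takes values {i, a} — violation
(Aircraft=9, FlightNo=16, Origin=2): row 2 → Dest = a ✓
(Aircraft=1, FlightNo=24, Origin=4): rows 3, 5 → Dest = g, g ✓
(Aircraft=1, FlightNo=27, Origin=4): row 7 → Dest = g ✓
(Aircraft=9, FlightNo=16, Origin=4): rows 8, 10 → Dest = g, g ✓
(Aircraft=1, FlightNo=16, Origin=2): row 9 → Dest = b ✓
Two rows agree on {Aircraft, FlightNo, Origin} but differ on Dest, so {Aircraft, FlightNo, Origin} → Dest does not hold.

No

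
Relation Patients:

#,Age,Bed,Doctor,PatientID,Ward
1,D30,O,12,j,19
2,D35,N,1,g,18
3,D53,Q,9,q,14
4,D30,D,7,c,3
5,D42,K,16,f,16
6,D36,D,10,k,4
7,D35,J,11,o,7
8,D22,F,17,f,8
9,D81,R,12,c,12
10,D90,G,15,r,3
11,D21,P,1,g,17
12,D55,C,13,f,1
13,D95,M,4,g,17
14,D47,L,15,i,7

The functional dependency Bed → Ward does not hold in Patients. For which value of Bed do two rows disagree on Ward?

Bed=O: row 1 → Ward = 19 ✓
Bed=N: row 2 → Ward = 18 ✓
Bed=Q: row 3 → Ward = 14 ✓
Bed=D: rows 4, 6 → Ward takes values {3, 4} — violation
Bed=K: row 5 → Ward = 16 ✓
Bed=J: row 7 → Ward = 7 ✓
Bed=F: row 8 → Ward = 8 ✓
Bed=R: row 9 → Ward = 12 ✓
Bed=G: row 10 → Ward = 3 ✓
Bed=P: row 11 → Ward = 17 ✓
Bed=C: row 12 → Ward = 1 ✓
Bed=M: row 13 → Ward = 17 ✓
Bed=L: row 14 → Ward = 7 ✓
The only Bed value with inconsistent Ward is Bed=D.

D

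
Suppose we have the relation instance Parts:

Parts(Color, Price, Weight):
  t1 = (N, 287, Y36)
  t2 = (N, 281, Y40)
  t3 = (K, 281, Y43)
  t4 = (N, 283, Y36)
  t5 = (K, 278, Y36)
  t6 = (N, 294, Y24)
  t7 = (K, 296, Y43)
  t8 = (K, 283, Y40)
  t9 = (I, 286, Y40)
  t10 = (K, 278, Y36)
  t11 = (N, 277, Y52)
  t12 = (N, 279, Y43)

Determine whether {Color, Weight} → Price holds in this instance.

No

(Color=N, Weight=Y36): rows 1, 4 → Price takes values {287, 283} — violation
(Color=N, Weight=Y40): row 2 → Price = 281 ✓
(Color=K, Weight=Y43): rows 3, 7 → Price takes values {281, 296} — violation
(Color=K, Weight=Y36): rows 5, 10 → Price = 278, 278 ✓
(Color=N, Weight=Y24): row 6 → Price = 294 ✓
(Color=K, Weight=Y40): row 8 → Price = 283 ✓
(Color=I, Weight=Y40): row 9 → Price = 286 ✓
(Color=N, Weight=Y52): row 11 → Price = 277 ✓
(Color=N, Weight=Y43): row 12 → Price = 279 ✓
Two rows agree on {Color, Weight} but differ on Price, so {Color, Weight} → Price does not hold.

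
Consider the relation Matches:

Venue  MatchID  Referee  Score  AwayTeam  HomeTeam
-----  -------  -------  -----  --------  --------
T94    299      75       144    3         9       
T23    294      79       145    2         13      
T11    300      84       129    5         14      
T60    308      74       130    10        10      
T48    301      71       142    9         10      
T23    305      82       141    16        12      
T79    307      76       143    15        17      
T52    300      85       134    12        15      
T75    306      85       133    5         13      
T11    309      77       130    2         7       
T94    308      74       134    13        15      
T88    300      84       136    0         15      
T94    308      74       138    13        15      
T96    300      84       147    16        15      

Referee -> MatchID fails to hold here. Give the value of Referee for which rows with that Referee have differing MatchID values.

Referee=75: 1 row → MatchID = 299 ✓
Referee=79: 1 row → MatchID = 294 ✓
Referee=84: 3 rows → MatchID = 300, 300, 300 ✓
Referee=74: 3 rows → MatchID = 308, 308, 308 ✓
Referee=71: 1 row → MatchID = 301 ✓
Referee=82: 1 row → MatchID = 305 ✓
Referee=76: 1 row → MatchID = 307 ✓
Referee=85: 2 rows → MatchID takes values {300, 306} — violation
Referee=77: 1 row → MatchID = 309 ✓
The only Referee value with inconsistent MatchID is Referee=85.

85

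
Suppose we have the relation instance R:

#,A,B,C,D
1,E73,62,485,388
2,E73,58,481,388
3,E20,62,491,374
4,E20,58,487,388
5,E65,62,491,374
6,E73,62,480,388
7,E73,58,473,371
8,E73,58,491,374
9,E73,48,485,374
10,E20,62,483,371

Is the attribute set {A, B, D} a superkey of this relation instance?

No

Rows 1 and 6 have the same {A, B, D} value (A=E73, B=62, D=388) but are distinct tuples, so {A, B, D} does not determine every attribute — not a superkey.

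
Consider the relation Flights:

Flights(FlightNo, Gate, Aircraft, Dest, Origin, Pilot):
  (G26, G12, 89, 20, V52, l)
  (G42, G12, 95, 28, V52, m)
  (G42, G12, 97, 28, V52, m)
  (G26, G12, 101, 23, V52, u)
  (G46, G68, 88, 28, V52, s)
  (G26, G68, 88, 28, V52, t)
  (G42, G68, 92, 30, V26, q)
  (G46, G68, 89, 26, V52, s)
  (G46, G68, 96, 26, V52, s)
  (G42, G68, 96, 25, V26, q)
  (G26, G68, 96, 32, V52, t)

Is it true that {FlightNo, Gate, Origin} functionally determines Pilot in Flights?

No

(FlightNo=G26, Gate=G12, Origin=V52): 2 rows → Pilot takes values {l, u} — violation
(FlightNo=G42, Gate=G12, Origin=V52): 2 rows → Pilot = m, m ✓
(FlightNo=G46, Gate=G68, Origin=V52): 3 rows → Pilot = s, s, s ✓
(FlightNo=G26, Gate=G68, Origin=V52): 2 rows → Pilot = t, t ✓
(FlightNo=G42, Gate=G68, Origin=V26): 2 rows → Pilot = q, q ✓
Two rows agree on {FlightNo, Gate, Origin} but differ on Pilot, so {FlightNo, Gate, Origin} → Pilot does not hold.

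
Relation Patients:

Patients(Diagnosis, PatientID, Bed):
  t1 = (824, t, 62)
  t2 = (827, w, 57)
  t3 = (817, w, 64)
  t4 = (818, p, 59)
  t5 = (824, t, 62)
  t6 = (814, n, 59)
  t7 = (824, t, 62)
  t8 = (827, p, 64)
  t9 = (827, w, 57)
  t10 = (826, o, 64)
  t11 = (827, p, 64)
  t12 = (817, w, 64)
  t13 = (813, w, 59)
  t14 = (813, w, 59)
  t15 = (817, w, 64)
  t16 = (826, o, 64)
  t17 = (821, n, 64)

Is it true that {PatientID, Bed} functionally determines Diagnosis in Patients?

(PatientID=t, Bed=62): rows 1, 5, 7 → Diagnosis = 824, 824, 824 ✓
(PatientID=w, Bed=57): rows 2, 9 → Diagnosis = 827, 827 ✓
(PatientID=w, Bed=64): rows 3, 12, 15 → Diagnosis = 817, 817, 817 ✓
(PatientID=p, Bed=59): row 4 → Diagnosis = 818 ✓
(PatientID=n, Bed=59): row 6 → Diagnosis = 814 ✓
(PatientID=p, Bed=64): rows 8, 11 → Diagnosis = 827, 827 ✓
(PatientID=o, Bed=64): rows 10, 16 → Diagnosis = 826, 826 ✓
(PatientID=w, Bed=59): rows 13, 14 → Diagnosis = 813, 813 ✓
(PatientID=n, Bed=64): row 17 → Diagnosis = 821 ✓
Every {PatientID, Bed} value is associated with a single Diagnosis value, so {PatientID, Bed} → Diagnosis holds.

Yes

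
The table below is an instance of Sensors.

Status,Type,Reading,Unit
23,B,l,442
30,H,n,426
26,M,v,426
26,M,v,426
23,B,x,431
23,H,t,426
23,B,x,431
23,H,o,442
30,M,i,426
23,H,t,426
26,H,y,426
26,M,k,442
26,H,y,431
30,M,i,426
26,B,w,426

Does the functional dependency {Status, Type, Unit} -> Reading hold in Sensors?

Yes

(Status=23, Type=B, Unit=442): 1 row → Reading = l ✓
(Status=30, Type=H, Unit=426): 1 row → Reading = n ✓
(Status=26, Type=M, Unit=426): 2 rows → Reading = v, v ✓
(Status=23, Type=B, Unit=431): 2 rows → Reading = x, x ✓
(Status=23, Type=H, Unit=426): 2 rows → Reading = t, t ✓
(Status=23, Type=H, Unit=442): 1 row → Reading = o ✓
(Status=30, Type=M, Unit=426): 2 rows → Reading = i, i ✓
(Status=26, Type=H, Unit=426): 1 row → Reading = y ✓
(Status=26, Type=M, Unit=442): 1 row → Reading = k ✓
(Status=26, Type=H, Unit=431): 1 row → Reading = y ✓
(Status=26, Type=B, Unit=426): 1 row → Reading = w ✓
Every {Status, Type, Unit} value is associated with a single Reading value, so {Status, Type, Unit} -> Reading holds.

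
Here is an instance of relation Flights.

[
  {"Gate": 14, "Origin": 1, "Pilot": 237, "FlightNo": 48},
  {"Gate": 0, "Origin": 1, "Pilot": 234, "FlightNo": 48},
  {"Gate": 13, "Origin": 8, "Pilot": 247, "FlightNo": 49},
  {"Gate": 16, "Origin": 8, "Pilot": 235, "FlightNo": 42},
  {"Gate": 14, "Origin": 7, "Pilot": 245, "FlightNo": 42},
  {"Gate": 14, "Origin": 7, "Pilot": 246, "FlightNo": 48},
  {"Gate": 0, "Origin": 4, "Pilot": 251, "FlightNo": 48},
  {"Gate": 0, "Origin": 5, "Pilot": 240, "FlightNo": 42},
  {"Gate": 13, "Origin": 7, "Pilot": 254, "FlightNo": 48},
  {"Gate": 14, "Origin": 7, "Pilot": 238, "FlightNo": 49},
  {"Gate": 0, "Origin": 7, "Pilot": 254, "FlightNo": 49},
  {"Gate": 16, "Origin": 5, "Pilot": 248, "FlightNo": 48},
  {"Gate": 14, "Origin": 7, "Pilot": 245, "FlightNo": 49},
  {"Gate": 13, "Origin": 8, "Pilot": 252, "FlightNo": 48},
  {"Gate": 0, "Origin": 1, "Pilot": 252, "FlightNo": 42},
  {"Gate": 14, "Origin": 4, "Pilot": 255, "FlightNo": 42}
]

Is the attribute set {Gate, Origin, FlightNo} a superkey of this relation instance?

Two distinct rows share (Gate=14, Origin=7, FlightNo=49), so {Gate, Origin, FlightNo} does not determine every attribute — not a superkey.

No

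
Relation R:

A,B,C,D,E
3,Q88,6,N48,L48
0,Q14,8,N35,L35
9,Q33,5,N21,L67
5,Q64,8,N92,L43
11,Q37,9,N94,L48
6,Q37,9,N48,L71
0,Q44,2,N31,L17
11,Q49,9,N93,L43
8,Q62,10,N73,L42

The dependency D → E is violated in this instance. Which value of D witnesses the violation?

D=N48: 2 rows → E takes values {L48, L71} — violation
D=N35: 1 row → E = L35 ✓
D=N21: 1 row → E = L67 ✓
D=N92: 1 row → E = L43 ✓
D=N94: 1 row → E = L48 ✓
D=N31: 1 row → E = L17 ✓
D=N93: 1 row → E = L43 ✓
D=N73: 1 row → E = L42 ✓
The only D value with inconsistent E is D=N48.

N48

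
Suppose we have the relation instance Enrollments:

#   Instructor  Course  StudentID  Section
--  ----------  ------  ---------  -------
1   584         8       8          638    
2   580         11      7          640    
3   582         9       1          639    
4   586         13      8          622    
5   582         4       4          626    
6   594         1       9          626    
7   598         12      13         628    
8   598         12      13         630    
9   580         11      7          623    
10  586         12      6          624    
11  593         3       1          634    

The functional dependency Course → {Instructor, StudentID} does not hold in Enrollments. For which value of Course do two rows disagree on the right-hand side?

12

Course=8: row 1 → {Instructor,StudentID} = (584, 8) ✓
Course=11: rows 2, 9 → {Instructor,StudentID} = (580, 7), (580, 7) ✓
Course=9: row 3 → {Instructor,StudentID} = (582, 1) ✓
Course=13: row 4 → {Instructor,StudentID} = (586, 8) ✓
Course=4: row 5 → {Instructor,StudentID} = (582, 4) ✓
Course=1: row 6 → {Instructor,StudentID} = (594, 9) ✓
Course=12: rows 7, 8, 10 → {Instructor,StudentID} takes values {(598, 13), (586, 6)} — violation
Course=3: row 11 → {Instructor,StudentID} = (593, 1) ✓
The only Course value with inconsistent RHS is Course=12.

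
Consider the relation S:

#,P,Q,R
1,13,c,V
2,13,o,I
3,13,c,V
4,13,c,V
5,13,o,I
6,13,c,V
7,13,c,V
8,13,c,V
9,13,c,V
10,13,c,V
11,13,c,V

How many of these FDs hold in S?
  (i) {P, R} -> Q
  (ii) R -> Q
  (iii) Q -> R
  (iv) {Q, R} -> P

4

(i) {P, R} -> Q: every LHS value maps to a single RHS value — holds.
(ii) R -> Q: every LHS value maps to a single RHS value — holds.
(iii) Q -> R: every LHS value maps to a single RHS value — holds.
(iv) {Q, R} -> P: every LHS value maps to a single RHS value — holds.
4 of the 4 dependencies hold.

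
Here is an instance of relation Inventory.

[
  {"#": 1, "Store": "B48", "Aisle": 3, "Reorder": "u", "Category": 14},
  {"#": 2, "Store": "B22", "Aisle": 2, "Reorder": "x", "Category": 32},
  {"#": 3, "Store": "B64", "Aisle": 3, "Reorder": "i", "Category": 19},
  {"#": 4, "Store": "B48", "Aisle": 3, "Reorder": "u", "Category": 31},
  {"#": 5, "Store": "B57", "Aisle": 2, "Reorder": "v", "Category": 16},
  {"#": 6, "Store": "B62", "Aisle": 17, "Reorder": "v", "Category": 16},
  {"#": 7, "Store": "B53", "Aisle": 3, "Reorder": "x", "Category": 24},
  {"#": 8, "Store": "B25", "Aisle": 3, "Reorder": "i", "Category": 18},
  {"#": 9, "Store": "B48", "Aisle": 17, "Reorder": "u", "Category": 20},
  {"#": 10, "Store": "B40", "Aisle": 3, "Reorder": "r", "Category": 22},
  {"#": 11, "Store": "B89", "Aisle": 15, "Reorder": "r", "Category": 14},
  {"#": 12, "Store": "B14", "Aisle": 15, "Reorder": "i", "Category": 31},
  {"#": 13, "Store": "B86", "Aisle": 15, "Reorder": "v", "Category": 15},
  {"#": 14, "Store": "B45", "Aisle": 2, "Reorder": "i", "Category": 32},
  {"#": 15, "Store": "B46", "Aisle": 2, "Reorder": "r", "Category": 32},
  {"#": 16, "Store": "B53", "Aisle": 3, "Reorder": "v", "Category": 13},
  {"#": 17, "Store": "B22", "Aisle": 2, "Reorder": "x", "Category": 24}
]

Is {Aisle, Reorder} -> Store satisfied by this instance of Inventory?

No

(Aisle=3, Reorder=u): rows 1, 4 → Store = B48, B48 ✓
(Aisle=2, Reorder=x): rows 2, 17 → Store = B22, B22 ✓
(Aisle=3, Reorder=i): rows 3, 8 → Store takes values {B64, B25} — violation
(Aisle=2, Reorder=v): row 5 → Store = B57 ✓
(Aisle=17, Reorder=v): row 6 → Store = B62 ✓
(Aisle=3, Reorder=x): row 7 → Store = B53 ✓
(Aisle=17, Reorder=u): row 9 → Store = B48 ✓
(Aisle=3, Reorder=r): row 10 → Store = B40 ✓
(Aisle=15, Reorder=r): row 11 → Store = B89 ✓
(Aisle=15, Reorder=i): row 12 → Store = B14 ✓
(Aisle=15, Reorder=v): row 13 → Store = B86 ✓
(Aisle=2, Reorder=i): row 14 → Store = B45 ✓
(Aisle=2, Reorder=r): row 15 → Store = B46 ✓
(Aisle=3, Reorder=v): row 16 → Store = B53 ✓
Two rows agree on {Aisle, Reorder} but differ on Store, so {Aisle, Reorder} -> Store does not hold.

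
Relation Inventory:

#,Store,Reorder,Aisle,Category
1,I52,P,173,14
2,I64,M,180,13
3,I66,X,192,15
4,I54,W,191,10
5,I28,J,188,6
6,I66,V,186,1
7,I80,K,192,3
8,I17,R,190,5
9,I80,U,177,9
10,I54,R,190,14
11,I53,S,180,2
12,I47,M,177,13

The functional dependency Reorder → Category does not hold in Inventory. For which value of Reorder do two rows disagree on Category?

R

Reorder=P: row 1 → Category = 14 ✓
Reorder=M: rows 2, 12 → Category = 13, 13 ✓
Reorder=X: row 3 → Category = 15 ✓
Reorder=W: row 4 → Category = 10 ✓
Reorder=J: row 5 → Category = 6 ✓
Reorder=V: row 6 → Category = 1 ✓
Reorder=K: row 7 → Category = 3 ✓
Reorder=R: rows 8, 10 → Category takes values {5, 14} — violation
Reorder=U: row 9 → Category = 9 ✓
Reorder=S: row 11 → Category = 2 ✓
The only Reorder value with inconsistent Category is Reorder=R.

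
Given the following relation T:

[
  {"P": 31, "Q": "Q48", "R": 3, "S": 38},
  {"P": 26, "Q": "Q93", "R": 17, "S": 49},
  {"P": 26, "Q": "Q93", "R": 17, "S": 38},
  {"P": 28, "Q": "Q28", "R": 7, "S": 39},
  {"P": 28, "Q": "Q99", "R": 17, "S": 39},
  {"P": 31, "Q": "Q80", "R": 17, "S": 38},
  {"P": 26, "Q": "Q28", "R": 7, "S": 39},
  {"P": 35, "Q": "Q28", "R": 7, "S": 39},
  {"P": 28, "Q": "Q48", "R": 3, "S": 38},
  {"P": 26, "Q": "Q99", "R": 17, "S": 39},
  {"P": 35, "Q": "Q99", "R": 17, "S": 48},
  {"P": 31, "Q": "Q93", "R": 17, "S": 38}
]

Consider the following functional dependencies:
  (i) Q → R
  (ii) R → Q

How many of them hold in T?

(i) Q → R: every LHS value maps to a single RHS value — holds.
(ii) R → Q: R=17: 7 rows → Q takes values {Q93, Q99, Q80} — violation — fails.
1 of the 2 dependencies holds.

1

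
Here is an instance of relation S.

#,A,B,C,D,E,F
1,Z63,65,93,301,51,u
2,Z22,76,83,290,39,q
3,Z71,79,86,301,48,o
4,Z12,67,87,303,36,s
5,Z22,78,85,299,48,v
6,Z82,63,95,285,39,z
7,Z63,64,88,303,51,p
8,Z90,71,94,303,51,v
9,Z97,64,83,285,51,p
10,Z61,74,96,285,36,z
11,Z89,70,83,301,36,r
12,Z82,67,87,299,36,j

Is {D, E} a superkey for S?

No

Rows 7 and 8 have the same {D, E} value (D=303, E=51) but are distinct tuples, so {D, E} does not determine every attribute — not a superkey.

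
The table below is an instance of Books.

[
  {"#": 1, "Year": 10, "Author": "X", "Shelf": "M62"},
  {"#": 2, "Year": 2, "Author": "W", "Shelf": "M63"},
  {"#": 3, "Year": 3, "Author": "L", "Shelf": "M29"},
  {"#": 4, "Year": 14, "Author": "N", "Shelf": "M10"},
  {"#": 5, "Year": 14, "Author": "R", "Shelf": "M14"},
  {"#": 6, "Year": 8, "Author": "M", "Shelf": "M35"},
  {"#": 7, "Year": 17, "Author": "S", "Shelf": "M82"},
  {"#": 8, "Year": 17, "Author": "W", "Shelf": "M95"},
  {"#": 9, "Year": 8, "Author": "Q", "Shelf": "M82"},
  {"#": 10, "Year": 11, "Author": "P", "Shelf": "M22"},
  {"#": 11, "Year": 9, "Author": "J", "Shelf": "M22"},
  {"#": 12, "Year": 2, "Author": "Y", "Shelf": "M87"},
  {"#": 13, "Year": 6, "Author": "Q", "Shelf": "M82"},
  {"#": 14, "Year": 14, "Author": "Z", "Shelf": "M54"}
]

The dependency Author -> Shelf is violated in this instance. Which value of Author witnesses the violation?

Author=X: row 1 → Shelf = M62 ✓
Author=W: rows 2, 8 → Shelf takes values {M63, M95} — violation
Author=L: row 3 → Shelf = M29 ✓
Author=N: row 4 → Shelf = M10 ✓
Author=R: row 5 → Shelf = M14 ✓
Author=M: row 6 → Shelf = M35 ✓
Author=S: row 7 → Shelf = M82 ✓
Author=Q: rows 9, 13 → Shelf = M82, M82 ✓
Author=P: row 10 → Shelf = M22 ✓
Author=J: row 11 → Shelf = M22 ✓
Author=Y: row 12 → Shelf = M87 ✓
Author=Z: row 14 → Shelf = M54 ✓
The only Author value with inconsistent Shelf is Author=W.

W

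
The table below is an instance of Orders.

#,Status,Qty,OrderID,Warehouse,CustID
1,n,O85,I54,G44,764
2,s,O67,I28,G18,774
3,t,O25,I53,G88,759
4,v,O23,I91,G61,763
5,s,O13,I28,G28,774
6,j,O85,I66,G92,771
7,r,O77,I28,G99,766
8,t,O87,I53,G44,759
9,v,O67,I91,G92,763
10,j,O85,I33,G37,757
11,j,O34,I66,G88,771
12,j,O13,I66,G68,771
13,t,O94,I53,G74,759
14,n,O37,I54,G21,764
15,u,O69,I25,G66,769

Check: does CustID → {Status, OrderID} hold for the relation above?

Yes

CustID=764: rows 1, 14 → {Status,OrderID} = (n, I54), (n, I54) ✓
CustID=774: rows 2, 5 → {Status,OrderID} = (s, I28), (s, I28) ✓
CustID=759: rows 3, 8, 13 → {Status,OrderID} = (t, I53), (t, I53), (t, I53) ✓
CustID=763: rows 4, 9 → {Status,OrderID} = (v, I91), (v, I91) ✓
CustID=771: rows 6, 11, 12 → {Status,OrderID} = (j, I66), (j, I66), (j, I66) ✓
CustID=766: row 7 → {Status,OrderID} = (r, I28) ✓
CustID=757: row 10 → {Status,OrderID} = (j, I33) ✓
CustID=769: row 15 → {Status,OrderID} = (u, I25) ✓
Every CustID value is associated with a single {Status, OrderID} value, so CustID → {Status, OrderID} holds.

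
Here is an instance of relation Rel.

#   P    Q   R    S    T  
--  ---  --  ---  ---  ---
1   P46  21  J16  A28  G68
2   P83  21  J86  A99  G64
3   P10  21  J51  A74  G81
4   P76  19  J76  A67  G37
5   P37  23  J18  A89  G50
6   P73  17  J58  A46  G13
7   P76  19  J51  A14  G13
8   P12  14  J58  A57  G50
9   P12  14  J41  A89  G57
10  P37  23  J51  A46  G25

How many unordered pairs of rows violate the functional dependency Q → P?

3

Q=21: violating pairs (1,2), (1,3), (2,3) — 3 pairs.
Q=19: all 2 rows agree on P — 0 pairs.
Q=23: all 2 rows agree on P — 0 pairs.
Q=14: all 2 rows agree on P — 0 pairs.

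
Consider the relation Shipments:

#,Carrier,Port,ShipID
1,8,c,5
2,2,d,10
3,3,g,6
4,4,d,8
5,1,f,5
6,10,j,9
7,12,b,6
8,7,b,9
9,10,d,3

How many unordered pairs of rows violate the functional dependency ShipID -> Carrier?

3

ShipID=5: violating pairs (1,5) — 1 pair.
ShipID=6: violating pairs (3,7) — 1 pair.
ShipID=9: violating pairs (6,8) — 1 pair.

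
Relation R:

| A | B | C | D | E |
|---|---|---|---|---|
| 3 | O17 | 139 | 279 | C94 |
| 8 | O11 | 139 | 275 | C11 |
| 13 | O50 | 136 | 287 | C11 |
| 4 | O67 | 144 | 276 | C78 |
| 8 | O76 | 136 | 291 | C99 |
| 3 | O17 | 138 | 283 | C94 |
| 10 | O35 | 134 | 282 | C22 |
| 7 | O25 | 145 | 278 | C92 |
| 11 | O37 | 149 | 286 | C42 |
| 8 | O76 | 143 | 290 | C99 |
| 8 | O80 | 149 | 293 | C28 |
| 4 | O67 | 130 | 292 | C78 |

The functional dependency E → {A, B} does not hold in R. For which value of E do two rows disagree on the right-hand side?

C11

E=C94: 2 rows → {A,B} = (3, O17), (3, O17) ✓
E=C11: 2 rows → {A,B} takes values {(8, O11), (13, O50)} — violation
E=C78: 2 rows → {A,B} = (4, O67), (4, O67) ✓
E=C99: 2 rows → {A,B} = (8, O76), (8, O76) ✓
E=C22: 1 row → {A,B} = (10, O35) ✓
E=C92: 1 row → {A,B} = (7, O25) ✓
E=C42: 1 row → {A,B} = (11, O37) ✓
E=C28: 1 row → {A,B} = (8, O80) ✓
The only E value with inconsistent RHS is E=C11.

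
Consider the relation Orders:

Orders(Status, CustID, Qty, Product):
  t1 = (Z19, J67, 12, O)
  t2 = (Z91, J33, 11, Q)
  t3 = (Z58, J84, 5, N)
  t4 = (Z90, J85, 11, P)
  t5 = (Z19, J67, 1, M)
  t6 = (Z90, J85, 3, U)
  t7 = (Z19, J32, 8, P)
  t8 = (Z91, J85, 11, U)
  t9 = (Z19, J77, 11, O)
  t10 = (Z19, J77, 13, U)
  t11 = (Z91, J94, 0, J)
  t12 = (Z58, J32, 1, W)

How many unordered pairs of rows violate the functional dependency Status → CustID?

12

Status=Z19: violating pairs (1,7), (1,9), (1,10), (5,7), (5,9), (5,10), (7,9), (7,10) — 8 pairs.
Status=Z91: violating pairs (2,8), (2,11), (8,11) — 3 pairs.
Status=Z58: violating pairs (3,12) — 1 pair.
Status=Z90: all 2 rows agree on CustID — 0 pairs.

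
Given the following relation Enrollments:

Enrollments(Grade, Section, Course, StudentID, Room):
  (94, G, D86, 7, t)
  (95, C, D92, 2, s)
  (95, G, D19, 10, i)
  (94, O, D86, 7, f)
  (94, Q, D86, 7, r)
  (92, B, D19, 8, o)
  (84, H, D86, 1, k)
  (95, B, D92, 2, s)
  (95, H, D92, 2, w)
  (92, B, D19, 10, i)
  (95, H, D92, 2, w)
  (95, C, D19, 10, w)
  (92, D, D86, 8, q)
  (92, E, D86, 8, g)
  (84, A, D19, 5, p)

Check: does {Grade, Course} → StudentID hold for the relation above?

No

(Grade=94, Course=D86): 3 rows → StudentID = 7, 7, 7 ✓
(Grade=95, Course=D92): 4 rows → StudentID = 2, 2, 2, 2 ✓
(Grade=95, Course=D19): 2 rows → StudentID = 10, 10 ✓
(Grade=92, Course=D19): 2 rows → StudentID takes values {8, 10} — violation
(Grade=84, Course=D86): 1 row → StudentID = 1 ✓
(Grade=92, Course=D86): 2 rows → StudentID = 8, 8 ✓
(Grade=84, Course=D19): 1 row → StudentID = 5 ✓
Two rows agree on {Grade, Course} but differ on StudentID, so {Grade, Course} → StudentID does not hold.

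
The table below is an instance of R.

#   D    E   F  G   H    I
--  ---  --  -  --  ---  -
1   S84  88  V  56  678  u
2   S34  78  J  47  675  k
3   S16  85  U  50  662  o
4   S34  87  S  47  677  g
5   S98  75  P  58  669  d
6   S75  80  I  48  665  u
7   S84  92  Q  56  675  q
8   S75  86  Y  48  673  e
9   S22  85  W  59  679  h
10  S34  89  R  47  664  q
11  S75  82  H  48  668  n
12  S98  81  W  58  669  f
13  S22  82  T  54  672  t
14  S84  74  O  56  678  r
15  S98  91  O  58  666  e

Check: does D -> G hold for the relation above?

No

D=S84: rows 1, 7, 14 → G = 56, 56, 56 ✓
D=S34: rows 2, 4, 10 → G = 47, 47, 47 ✓
D=S16: row 3 → G = 50 ✓
D=S98: rows 5, 12, 15 → G = 58, 58, 58 ✓
D=S75: rows 6, 8, 11 → G = 48, 48, 48 ✓
D=S22: rows 9, 13 → G takes values {59, 54} — violation
Two rows agree on D but differ on G, so D -> G does not hold.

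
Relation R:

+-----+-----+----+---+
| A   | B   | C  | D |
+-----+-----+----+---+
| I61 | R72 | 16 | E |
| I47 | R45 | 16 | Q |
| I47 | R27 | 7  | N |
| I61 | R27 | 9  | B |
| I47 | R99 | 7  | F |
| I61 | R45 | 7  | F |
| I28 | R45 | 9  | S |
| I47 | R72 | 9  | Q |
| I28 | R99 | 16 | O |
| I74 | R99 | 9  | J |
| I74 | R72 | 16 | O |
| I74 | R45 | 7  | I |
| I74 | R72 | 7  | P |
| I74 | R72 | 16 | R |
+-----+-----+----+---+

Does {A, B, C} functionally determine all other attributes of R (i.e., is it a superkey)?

Two distinct rows share (A=I74, B=R72, C=16), so {A, B, C} does not determine every attribute — not a superkey.

No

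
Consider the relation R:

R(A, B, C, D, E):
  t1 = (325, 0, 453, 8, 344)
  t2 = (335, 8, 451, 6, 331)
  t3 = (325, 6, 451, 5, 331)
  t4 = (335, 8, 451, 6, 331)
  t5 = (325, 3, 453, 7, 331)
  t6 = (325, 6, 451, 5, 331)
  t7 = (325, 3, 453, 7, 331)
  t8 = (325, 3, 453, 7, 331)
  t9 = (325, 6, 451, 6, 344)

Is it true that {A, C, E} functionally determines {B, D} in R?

Yes

(A=325, C=453, E=344): row 1 → {B,D} = (0, 8) ✓
(A=335, C=451, E=331): rows 2, 4 → {B,D} = (8, 6), (8, 6) ✓
(A=325, C=451, E=331): rows 3, 6 → {B,D} = (6, 5), (6, 5) ✓
(A=325, C=453, E=331): rows 5, 7, 8 → {B,D} = (3, 7), (3, 7), (3, 7) ✓
(A=325, C=451, E=344): row 9 → {B,D} = (6, 6) ✓
Every {A, C, E} value is associated with a single {B, D} value, so {A, C, E} -> {B, D} holds.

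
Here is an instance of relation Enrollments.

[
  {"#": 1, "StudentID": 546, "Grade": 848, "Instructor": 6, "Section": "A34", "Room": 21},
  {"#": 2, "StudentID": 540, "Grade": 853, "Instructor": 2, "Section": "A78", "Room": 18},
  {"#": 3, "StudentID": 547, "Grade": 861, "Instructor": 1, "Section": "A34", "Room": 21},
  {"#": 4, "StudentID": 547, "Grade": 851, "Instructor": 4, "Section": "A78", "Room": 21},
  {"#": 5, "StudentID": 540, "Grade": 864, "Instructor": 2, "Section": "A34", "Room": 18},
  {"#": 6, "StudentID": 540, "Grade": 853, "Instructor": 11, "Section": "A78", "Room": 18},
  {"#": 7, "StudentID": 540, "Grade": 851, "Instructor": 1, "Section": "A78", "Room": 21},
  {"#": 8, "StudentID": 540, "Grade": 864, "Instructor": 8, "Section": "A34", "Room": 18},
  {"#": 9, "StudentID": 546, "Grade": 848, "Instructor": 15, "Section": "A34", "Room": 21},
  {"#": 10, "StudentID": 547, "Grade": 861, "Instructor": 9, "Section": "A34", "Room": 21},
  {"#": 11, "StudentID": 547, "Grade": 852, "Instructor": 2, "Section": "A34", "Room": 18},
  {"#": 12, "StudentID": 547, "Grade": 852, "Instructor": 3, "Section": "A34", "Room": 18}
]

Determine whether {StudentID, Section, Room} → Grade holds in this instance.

(StudentID=546, Section=A34, Room=21): rows 1, 9 → Grade = 848, 848 ✓
(StudentID=540, Section=A78, Room=18): rows 2, 6 → Grade = 853, 853 ✓
(StudentID=547, Section=A34, Room=21): rows 3, 10 → Grade = 861, 861 ✓
(StudentID=547, Section=A78, Room=21): row 4 → Grade = 851 ✓
(StudentID=540, Section=A34, Room=18): rows 5, 8 → Grade = 864, 864 ✓
(StudentID=540, Section=A78, Room=21): row 7 → Grade = 851 ✓
(StudentID=547, Section=A34, Room=18): rows 11, 12 → Grade = 852, 852 ✓
Every {StudentID, Section, Room} value is associated with a single Grade value, so {StudentID, Section, Room} → Grade holds.

Yes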